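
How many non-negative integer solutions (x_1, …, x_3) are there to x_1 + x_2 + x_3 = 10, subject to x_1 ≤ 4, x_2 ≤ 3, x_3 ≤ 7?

Without the upper bounds there are C(12,2) = 66 ways to split 10 among 3 variables.
Subtract solutions that violate a single cap (substitute x_i' = x_i − (cap_i+1)): x_1 ≥ 5 gives C(7,2) = 21; x_2 ≥ 4 gives C(8,2) = 28; x_3 ≥ 8 gives C(4,2) = 6. Together 55.
Add back pairs where two caps are both exceeded: 3 + 0 + 0 = 3.
By inclusion–exclusion the count is 66 − 55 + 3 = 14.

14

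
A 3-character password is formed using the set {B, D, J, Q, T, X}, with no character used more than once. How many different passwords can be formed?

120

With no repetition, fill the 3 characters in order: 6 choices, then 5, down to 4.
That product is 6 × 5 × 4 = 120.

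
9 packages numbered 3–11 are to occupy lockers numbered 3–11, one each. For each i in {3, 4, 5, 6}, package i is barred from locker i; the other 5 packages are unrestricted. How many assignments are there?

229080

Let Aᵢ (for 3 ≤ i ≤ 6) be the placements that put package i in its forbidden locker. Any j of these fix j positions, leaving (9−j)! ways to fill the rest, and there are C(4,j) ways to pick which j.
By inclusion–exclusion, the number of valid placements is Σ_{j=0}^{4} (−1)^j C(4,j)·(9−j)!.
Computing: 362880 − 161280 + 30240 − 2880 + 120 = 229080.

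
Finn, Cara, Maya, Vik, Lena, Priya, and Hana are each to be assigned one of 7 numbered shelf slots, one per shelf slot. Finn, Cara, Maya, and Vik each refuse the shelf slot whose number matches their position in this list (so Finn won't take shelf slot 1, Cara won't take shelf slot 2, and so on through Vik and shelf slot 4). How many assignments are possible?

Let Aᵢ (for 1 ≤ i ≤ 4) be the placements that put person i in their forbidden shelf slot. Any j of these fix j positions, leaving (7−j)! ways to fill the rest, and there are C(4,j) ways to pick which j.
By inclusion–exclusion, the number of valid placements is Σ_{j=0}^{4} (−1)^j C(4,j)·(7−j)!.
Computing: 5040 − 2880 + 720 − 96 + 6 = 2790.

2790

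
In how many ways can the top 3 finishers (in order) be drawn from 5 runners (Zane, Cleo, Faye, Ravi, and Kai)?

There are 5 choices for 1st place, 4 for 2nd, and 3 for 3rd.
That gives 5 × 4 × 3 = 60.

60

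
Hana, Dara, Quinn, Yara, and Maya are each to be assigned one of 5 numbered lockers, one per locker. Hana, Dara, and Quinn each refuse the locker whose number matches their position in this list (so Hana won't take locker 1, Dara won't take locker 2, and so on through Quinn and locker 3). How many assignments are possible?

Let Aᵢ (for i ∈ {1, 2, 3}) be the placements that put person i in their forbidden locker. Any j of these fix j positions, leaving (5−j)! ways to fill the rest, and there are C(3,j) ways to pick which j.
By inclusion–exclusion, the number of valid placements is Σ_{j=0}^{3} (−1)^j C(3,j)·(5−j)!.
Computing: 120 − 72 + 18 − 2 = 64.

64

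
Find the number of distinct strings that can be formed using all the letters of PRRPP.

PRRPP has 5 letters with P appearing 3 times and R appearing twice.
The number of distinct arrangements is 5!/(3!·2!) = 120/12 = 10.

10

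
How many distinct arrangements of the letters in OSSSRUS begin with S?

With the first slot taken by S, it remains to arrange the other 6 letters (OSSRUS).
Those 6 letters have S appearing 3 times, giving (6)!/(3!) = 120.

120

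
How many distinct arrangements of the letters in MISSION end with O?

Fix O in the last position and arrange the remaining 6 letters.
Those 6 letters have I appearing twice and S appearing twice, giving (6)!/(2!·2!) = 180.

180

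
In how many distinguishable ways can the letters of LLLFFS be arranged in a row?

LLLFFS has 6 letters with F appearing twice and L appearing 3 times.
The number of distinct arrangements is 6!/(3!·2!) = 720/12 = 60.

60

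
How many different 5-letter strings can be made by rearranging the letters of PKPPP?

5

Letter multiplicities in PKPPP: K×1, P×4.
So there are 5! / (4!) = 5 distinguishable arrangements.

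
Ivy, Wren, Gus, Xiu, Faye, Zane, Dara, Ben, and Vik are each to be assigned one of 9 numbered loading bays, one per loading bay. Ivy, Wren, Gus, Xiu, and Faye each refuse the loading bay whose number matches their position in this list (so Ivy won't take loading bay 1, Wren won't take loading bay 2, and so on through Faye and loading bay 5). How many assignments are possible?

205056

Let Aᵢ (for 1 ≤ i ≤ 5) be the placements that put person i in their forbidden loading bay. Any j of these fix j positions, leaving (9−j)! ways to fill the rest, and there are C(5,j) ways to pick which j.
By inclusion–exclusion, the number of valid placements is Σ_{j=0}^{5} (−1)^j C(5,j)·(9−j)!.
Computing: 362880 − 201600 + 50400 − 7200 + 600 − 24 = 205056.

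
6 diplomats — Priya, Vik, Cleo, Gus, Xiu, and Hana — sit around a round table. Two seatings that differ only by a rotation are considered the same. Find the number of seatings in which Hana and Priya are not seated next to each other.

All circular seatings of 6 people number (5)! = 120.
Those with Hana next to Priya: fuse the pair into one unit and seat 5 units around a circle — 2·(4)! = 48.
Subtracting, 120 − 48 = 72.

72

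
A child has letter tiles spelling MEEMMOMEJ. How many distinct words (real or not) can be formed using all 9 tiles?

Letter multiplicities in MEEMMOMEJ: E×3, J×1, M×4, O×1.
The number of distinct arrangements is 9!/(4!·3!) = 362880/144 = 2520.

2520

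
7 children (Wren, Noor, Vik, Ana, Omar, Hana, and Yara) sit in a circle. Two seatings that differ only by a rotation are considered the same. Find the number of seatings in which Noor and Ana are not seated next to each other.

All circular seatings of 7 people number (6)! = 720.
Seatings with Noor beside Ana: treat them as a block with 2 internal orders, giving 2 × (5)! = 240.
Subtracting, 720 − 240 = 480.

480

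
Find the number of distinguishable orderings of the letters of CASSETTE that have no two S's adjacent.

3780

Total arrangements of CASSETTE: 8!/(2!·2!·2!) = 5040.
Arrangements with the S's together: treat SS as one letter, giving (7)!/(2!·2!) = 1260.
Subtracting, 5040 − 1260 = 3780 arrangements keep the S's apart.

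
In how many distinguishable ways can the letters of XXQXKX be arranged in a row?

The 6 letters of XXQXKX have repeats: X appearing 4 times.
So there are 6! / (4!) = 30 distinguishable arrangements.

30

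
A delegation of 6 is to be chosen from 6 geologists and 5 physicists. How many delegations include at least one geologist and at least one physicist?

461

Unrestricted: C(11,6) = 462 ways to pick any 6 of the 11.
Subtract selections that omit an entire group: no geologists → C(5,6) = 0; no physicists → C(6,6) = 1.
Both groups omitted at once is impossible, so 462 − 1 = 461.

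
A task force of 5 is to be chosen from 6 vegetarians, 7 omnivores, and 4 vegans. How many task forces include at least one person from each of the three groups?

Total 5-person selections from all 17: C(17,5) = 6188.
Selections missing a whole group: no vegetarians → C(11,5) = 462; no omnivores → C(10,5) = 252; no vegans → C(13,5) = 1287.
Add back selections omitting two groups (i.e. drawn from a single group): C(6,5) + C(7,5) + C(4,5) = 27.
By inclusion–exclusion: 6188 − 2001 + 27 = 4214.

4214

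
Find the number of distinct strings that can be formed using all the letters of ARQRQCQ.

The 7 letters of ARQRQCQ have repeats: Q appearing 3 times and R appearing twice.
Dividing 7! = 5040 by 3!·2! = 12 for the repeated letters gives 420.

420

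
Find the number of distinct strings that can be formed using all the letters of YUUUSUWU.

The 8 letters of YUUUSUWU have repeats: U appearing 5 times.
The number of distinct arrangements is 8!/(5!) = 40320/120 = 336.

336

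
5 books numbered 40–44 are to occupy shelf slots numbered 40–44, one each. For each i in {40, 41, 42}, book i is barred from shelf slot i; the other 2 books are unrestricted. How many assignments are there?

64

Let Aᵢ (for i ∈ {40, 41, 42}) be the placements that put book i in its forbidden shelf slot. Any j of these fix j positions, leaving (5−j)! ways to fill the rest, and there are C(3,j) ways to pick which j.
By inclusion–exclusion, the number of valid placements is Σ_{j=0}^{3} (−1)^j C(3,j)·(5−j)!.
Computing: 120 − 72 + 18 − 2 = 64.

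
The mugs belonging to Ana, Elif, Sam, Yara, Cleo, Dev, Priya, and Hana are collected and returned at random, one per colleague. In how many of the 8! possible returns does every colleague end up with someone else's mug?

This is the derangement count D_8: permutations of 8 items with no fixed point.
By inclusion–exclusion this is Σ_{j=0}^{8} (−1)^j C(8,j)·(8−j)!.
Computing: 40320 − 40320 + 20160 − 6720 + 1680 − 336 + 56 − 8 + 1 = 14833.

14833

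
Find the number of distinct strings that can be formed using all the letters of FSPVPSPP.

840

Letter multiplicities in FSPVPSPP: F×1, P×4, S×2, V×1.
The number of distinct arrangements is 8!/(4!·2!) = 40320/48 = 840.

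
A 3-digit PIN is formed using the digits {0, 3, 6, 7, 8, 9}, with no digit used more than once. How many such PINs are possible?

120

Choose and order 3 of the 6 symbols: the first digit has 6 options, the next 5, then 4.
6 × 5 × 4 = 120.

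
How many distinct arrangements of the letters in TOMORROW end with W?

420

Fix W in the last position and arrange the remaining 7 letters.
Those 7 letters have O appearing 3 times and R appearing twice, giving (7)!/(3!·2!) = 420.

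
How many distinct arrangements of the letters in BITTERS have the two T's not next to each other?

Total arrangements of BITTERS: 7!/(2!) = 2520.
If the two T's are adjacent, glue them into one block, leaving 6 items to arrange: (6)! = 720 ways.
Subtracting, 2520 − 720 = 1800 arrangements keep the T's apart.

1800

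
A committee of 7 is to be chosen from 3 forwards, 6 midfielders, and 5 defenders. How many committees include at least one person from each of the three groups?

3058

With no constraint there are C(14,7) = 3432 possible selections.
Subtract selections that omit an entire group: no forwards → C(11,7) = 330; no midfielders → C(8,7) = 8; no defenders → C(9,7) = 36.
Add back selections omitting two groups (i.e. drawn from a single group): C(3,7) + C(6,7) + C(5,7) = 0.
By inclusion–exclusion: 3432 − 374 + 0 = 3058.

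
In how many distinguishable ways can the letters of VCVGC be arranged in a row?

Letter multiplicities in VCVGC: C×2, G×1, V×2.
So there are 5! / (2!·2!) = 30 distinguishable arrangements.

30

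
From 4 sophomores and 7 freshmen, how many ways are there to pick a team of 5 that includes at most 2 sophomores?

371

Split by how many sophomores are chosen (0 through 2).
Sum: C(4,0)·C(7,5) + C(4,1)·C(7,4) + C(4,2)·C(7,3) = 21 + 140 + 210 = 371.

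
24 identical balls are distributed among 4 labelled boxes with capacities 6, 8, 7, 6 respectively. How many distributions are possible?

20

Ignoring the caps, the number of non-negative solutions to x_1+…+x_4 = 24 is C(27,3) = 2925.
Subtract solutions that violate a single cap (substitute x_i' = x_i − (cap_i+1)): x_1 ≥ 7 gives C(20,3) = 1140; x_2 ≥ 9 gives C(18,3) = 816; x_3 ≥ 8 gives C(19,3) = 969; x_4 ≥ 7 gives C(20,3) = 1140. Together 4065.
Add back pairs where two caps are both exceeded: 165 + 220 + 286 + 120 + 165 + 220 = 1176.
Subtract triples: 1 + 4 + 10 + 1 = 16.
By inclusion–exclusion the count is 2925 − 4065 + 1176 − 16 = 20.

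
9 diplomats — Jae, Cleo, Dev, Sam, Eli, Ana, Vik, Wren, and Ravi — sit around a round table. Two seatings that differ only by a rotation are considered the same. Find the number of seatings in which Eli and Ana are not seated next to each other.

Without the restriction there are (8)! = 40320 seatings.
Those with Eli next to Ana: fuse the pair into one unit and seat 8 units around a circle — 2·(7)! = 10080.
Subtracting, 40320 − 10080 = 30240.

30240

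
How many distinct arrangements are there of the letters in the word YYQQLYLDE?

Letter multiplicities in YYQQLYLDE: D×1, E×1, L×2, Q×2, Y×3.
So there are 9! / (3!·2!·2!) = 15120 distinguishable arrangements.

15120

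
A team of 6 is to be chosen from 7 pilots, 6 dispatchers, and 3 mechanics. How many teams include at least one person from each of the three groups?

6006

Unrestricted: C(16,6) = 8008 ways to pick any 6 of the 16.
Selections missing a whole group: no pilots → C(9,6) = 84; no dispatchers → C(10,6) = 210; no mechanics → C(13,6) = 1716.
Add back selections omitting two groups (i.e. drawn from a single group): C(7,6) + C(6,6) + C(3,6) = 8.
By inclusion–exclusion: 8008 − 2010 + 8 = 6006.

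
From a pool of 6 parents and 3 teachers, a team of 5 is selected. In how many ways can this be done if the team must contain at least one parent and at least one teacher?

120

Total 5-person selections from all 9: C(9,5) = 126.
Selections missing a whole group: no parents → C(3,5) = 0; no teachers → C(6,5) = 6.
Both groups omitted at once is impossible, so 126 − 6 = 120.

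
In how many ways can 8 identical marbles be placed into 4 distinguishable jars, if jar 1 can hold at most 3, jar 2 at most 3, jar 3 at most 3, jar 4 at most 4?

By stars and bars, unrestricted non-negative solutions to x_1+…+x_4 = 8 number C(8+3,3) = 165.
Subtract solutions that violate a single cap (substitute x_i' = x_i − (cap_i+1)): x_1 ≥ 4 gives C(7,3) = 35; x_2 ≥ 4 gives C(7,3) = 35; x_3 ≥ 4 gives C(7,3) = 35; x_4 ≥ 5 gives C(6,3) = 20. Together 125.
Add back pairs where two caps are both exceeded: 1 + 1 + 0 + 1 + 0 + 0 = 3.
By inclusion–exclusion the count is 165 − 125 + 3 = 43.

43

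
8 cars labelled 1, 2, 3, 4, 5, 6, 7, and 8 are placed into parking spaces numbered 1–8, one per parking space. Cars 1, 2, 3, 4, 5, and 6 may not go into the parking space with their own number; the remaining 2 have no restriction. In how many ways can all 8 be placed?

Let Aᵢ (for 1 ≤ i ≤ 6) be the placements that put car i in its forbidden parking space. Any j of these fix j positions, leaving (8−j)! ways to fill the rest, and there are C(6,j) ways to pick which j.
By inclusion–exclusion, the number of valid placements is Σ_{j=0}^{6} (−1)^j C(6,j)·(8−j)!.
Computing: 40320 − 30240 + 10800 − 2400 + 360 − 36 + 2 = 18806.

18806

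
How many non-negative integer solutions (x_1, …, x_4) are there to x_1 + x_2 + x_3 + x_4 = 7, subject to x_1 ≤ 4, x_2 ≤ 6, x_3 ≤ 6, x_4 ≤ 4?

Without the upper bounds there are C(10,3) = 120 ways to split 7 among 4 variables.
Subtract solutions that violate a single cap (substitute x_i' = x_i − (cap_i+1)): x_1 ≥ 5 gives C(5,3) = 10; x_2 ≥ 7 gives C(3,3) = 1; x_3 ≥ 7 gives C(3,3) = 1; x_4 ≥ 5 gives C(5,3) = 10. Together 22.
No two caps can be exceeded simultaneously, so the pair terms are all 0.
By inclusion–exclusion the count is 120 − 22 + 0 = 98.

98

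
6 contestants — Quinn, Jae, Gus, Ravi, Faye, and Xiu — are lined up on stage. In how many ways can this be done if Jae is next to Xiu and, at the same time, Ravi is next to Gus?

96

Treat {Jae,Xiu} as one block (2 orders) and {Ravi,Gus} as another (2 orders).
That leaves 4 units to arrange: 2 × 2 × 4! = 4 × 24 = 96.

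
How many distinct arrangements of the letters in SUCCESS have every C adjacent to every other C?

Treat the 2 copies of C as a single block. The multiset to arrange is then {CC, E, S, S, S, U}, 6 items in all.
That gives (6)!/(3!) = 120 arrangements.

120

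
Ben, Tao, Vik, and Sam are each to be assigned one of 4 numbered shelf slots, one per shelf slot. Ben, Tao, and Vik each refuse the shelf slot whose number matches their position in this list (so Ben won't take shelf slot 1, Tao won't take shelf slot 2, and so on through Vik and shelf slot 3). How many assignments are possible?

11

Let Aᵢ (for i ∈ {1, 2, 3}) be the placements that put person i in their forbidden shelf slot. Any j of these fix j positions, leaving (4−j)! ways to fill the rest, and there are C(3,j) ways to pick which j.
By inclusion–exclusion, the number of valid placements is Σ_{j=0}^{3} (−1)^j C(3,j)·(4−j)!.
Computing: 24 − 18 + 6 − 1 = 11.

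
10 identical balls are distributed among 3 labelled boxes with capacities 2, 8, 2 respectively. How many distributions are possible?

Ignoring the caps, the number of non-negative solutions to x_1+…+x_3 = 10 is C(12,2) = 66.
Subtract solutions that violate a single cap (substitute x_i' = x_i − (cap_i+1)): x_1 ≥ 3 gives C(9,2) = 36; x_2 ≥ 9 gives C(3,2) = 3; x_3 ≥ 3 gives C(9,2) = 36. Together 75.
Add back pairs where two caps are both exceeded: 0 + 15 + 0 = 15.
By inclusion–exclusion the count is 66 − 75 + 15 = 6.

6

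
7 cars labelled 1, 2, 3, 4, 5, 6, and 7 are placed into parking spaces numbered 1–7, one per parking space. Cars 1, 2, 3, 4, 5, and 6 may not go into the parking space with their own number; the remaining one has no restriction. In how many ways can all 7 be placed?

Let Aᵢ (for 1 ≤ i ≤ 6) be the placements that put car i in its forbidden parking space. Any j of these fix j positions, leaving (7−j)! ways to fill the rest, and there are C(6,j) ways to pick which j.
By inclusion–exclusion, the number of valid placements is Σ_{j=0}^{6} (−1)^j C(6,j)·(7−j)!.
Computing: 5040 − 4320 + 1800 − 480 + 90 − 12 + 1 = 2119.

2119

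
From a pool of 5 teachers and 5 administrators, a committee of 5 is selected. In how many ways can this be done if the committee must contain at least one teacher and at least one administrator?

250

Unrestricted: C(10,5) = 252 ways to pick any 5 of the 10.
Selections missing a whole group: no teachers → C(5,5) = 1; no administrators → C(5,5) = 1.
Both groups omitted at once is impossible, so 252 − 2 = 250.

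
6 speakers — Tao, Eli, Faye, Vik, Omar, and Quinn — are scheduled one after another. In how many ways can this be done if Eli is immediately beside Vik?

240

Glue Eli and Vik into one block (2 internal orders), leaving 5 units to arrange in a row.
That gives 2 × 5! = 2 × 120 = 240.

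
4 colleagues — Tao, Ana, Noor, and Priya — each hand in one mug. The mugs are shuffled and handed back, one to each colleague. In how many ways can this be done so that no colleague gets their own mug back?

9

This is the derangement count D_4: permutations of 4 items with no fixed point.
By inclusion–exclusion this is Σ_{j=0}^{4} (−1)^j C(4,j)·(4−j)!.
Computing: 24 − 24 + 12 − 4 + 1 = 9.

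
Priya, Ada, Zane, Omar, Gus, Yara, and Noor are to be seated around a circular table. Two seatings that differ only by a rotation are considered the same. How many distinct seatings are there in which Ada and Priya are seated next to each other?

Glue Ada and Priya into a block (2 internal orders). Seating 6 units around a circle gives (5)! arrangements.
So 2 × (5)! = 2 × 120 = 240.

240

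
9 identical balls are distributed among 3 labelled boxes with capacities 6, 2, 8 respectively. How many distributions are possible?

20

By stars and bars, unrestricted non-negative solutions to x_1+…+x_3 = 9 number C(9+2,2) = 55.
Subtract solutions that violate a single cap (substitute x_i' = x_i − (cap_i+1)): x_1 ≥ 7 gives C(4,2) = 6; x_2 ≥ 3 gives C(8,2) = 28; x_3 ≥ 9 gives C(2,2) = 1. Together 35.
No two caps can be exceeded simultaneously, so the pair terms are all 0.
By inclusion–exclusion the count is 55 − 35 + 0 = 20.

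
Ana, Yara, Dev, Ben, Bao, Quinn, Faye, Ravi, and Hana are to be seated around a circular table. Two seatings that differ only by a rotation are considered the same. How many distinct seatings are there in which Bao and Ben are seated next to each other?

Treat {Bao, Ben} as one unit (2 internal orders) and seat the resulting 8 units around the table: (7)! circular arrangements.
So 2 × (7)! = 2 × 5040 = 10080.

10080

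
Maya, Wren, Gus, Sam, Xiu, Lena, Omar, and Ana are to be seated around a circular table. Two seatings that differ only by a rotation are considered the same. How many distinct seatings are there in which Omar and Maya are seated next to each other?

1440

Glue Omar and Maya into a block (2 internal orders). Seating 7 units around a circle gives (6)! arrangements.
So 2 × (6)! = 2 × 720 = 1440.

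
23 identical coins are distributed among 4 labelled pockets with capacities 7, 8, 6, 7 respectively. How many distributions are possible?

By stars and bars, unrestricted non-negative solutions to x_1+…+x_4 = 23 number C(23+3,3) = 2600.
Subtract solutions that violate a single cap (substitute x_i' = x_i − (cap_i+1)): x_1 ≥ 8 gives C(18,3) = 816; x_2 ≥ 9 gives C(17,3) = 680; x_3 ≥ 7 gives C(19,3) = 969; x_4 ≥ 8 gives C(18,3) = 816. Together 3281.
Add back pairs where two caps are both exceeded: 84 + 165 + 120 + 120 + 84 + 165 = 738.
Subtract triples: 0 + 0 + 1 + 0 = 1.
By inclusion–exclusion the count is 2600 − 3281 + 738 − 1 = 56.

56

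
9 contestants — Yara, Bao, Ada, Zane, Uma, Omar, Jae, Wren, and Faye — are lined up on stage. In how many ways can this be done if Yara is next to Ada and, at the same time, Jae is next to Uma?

Treat {Yara,Ada} as one block (2 orders) and {Jae,Uma} as another (2 orders).
That leaves 7 units to arrange: 2 × 2 × 7! = 4 × 5040 = 20160.

20160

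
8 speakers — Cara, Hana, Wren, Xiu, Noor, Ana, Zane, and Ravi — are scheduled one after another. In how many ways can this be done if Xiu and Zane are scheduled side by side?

10080

Place the 6 others and the Xiu-Zane pair as 7 objects in a line; the pair has 2 internal arrangements.
That gives 2 × 7! = 2 × 5040 = 10080.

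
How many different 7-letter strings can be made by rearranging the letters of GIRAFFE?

2520

The 7 letters of GIRAFFE have repeats: F appearing twice.
So there are 7! / (2!) = 2520 distinguishable arrangements.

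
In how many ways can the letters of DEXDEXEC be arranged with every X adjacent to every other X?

420

Treat the 2 copies of X as a single block. The multiset to arrange is then {XX, C, D, D, E, E, E}, 7 items in all.
That gives (7)!/(3!·2!) = 420 arrangements.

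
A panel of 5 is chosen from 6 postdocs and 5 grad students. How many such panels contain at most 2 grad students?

Split by how many grad students are chosen (0 through 2).
Sum: C(5,0)·C(6,5) + C(5,1)·C(6,4) + C(5,2)·C(6,3) = 6 + 75 + 200 = 281.

281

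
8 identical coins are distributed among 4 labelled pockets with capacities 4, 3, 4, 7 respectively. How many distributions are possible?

By stars and bars, unrestricted non-negative solutions to x_1+…+x_4 = 8 number C(8+3,3) = 165.
Subtract solutions that violate a single cap (substitute x_i' = x_i − (cap_i+1)): x_1 ≥ 5 gives C(6,3) = 20; x_2 ≥ 4 gives C(7,3) = 35; x_3 ≥ 5 gives C(6,3) = 20; x_4 ≥ 8 gives C(3,3) = 1. Together 76.
No two caps can be exceeded simultaneously, so the pair terms are all 0.
By inclusion–exclusion the count is 165 − 76 + 0 = 89.

89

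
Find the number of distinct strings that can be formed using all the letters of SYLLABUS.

Letter multiplicities in SYLLABUS: A×1, B×1, L×2, S×2, U×1, Y×1.
Dividing 8! = 40320 by 2!·2! = 4 for the repeated letters gives 10080.

10080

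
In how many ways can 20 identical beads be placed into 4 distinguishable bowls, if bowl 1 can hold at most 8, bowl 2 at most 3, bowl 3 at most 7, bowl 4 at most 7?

52

Without the upper bounds there are C(23,3) = 1771 ways to split 20 among 4 bowls.
Subtract solutions that violate a single cap (substitute x_i' = x_i − (cap_i+1)): x_1 ≥ 9 gives C(14,3) = 364; x_2 ≥ 4 gives C(19,3) = 969; x_3 ≥ 8 gives C(15,3) = 455; x_4 ≥ 8 gives C(15,3) = 455. Together 2243.
Add back pairs where two caps are both exceeded: 120 + 20 + 20 + 165 + 165 + 35 = 525.
Subtract triples: 0 + 0 + 0 + 1 = 1.
By inclusion–exclusion the count is 1771 − 2243 + 525 − 1 = 52.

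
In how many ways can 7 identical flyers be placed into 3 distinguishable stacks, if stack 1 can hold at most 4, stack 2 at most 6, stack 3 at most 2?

14

Without the upper bounds there are C(9,2) = 36 ways to split 7 among 3 stacks.
Subtract solutions that violate a single cap (substitute x_i' = x_i − (cap_i+1)): x_1 ≥ 5 gives C(4,2) = 6; x_2 ≥ 7 gives C(2,2) = 1; x_3 ≥ 3 gives C(6,2) = 15. Together 22.
No two caps can be exceeded simultaneously, so the pair terms are all 0.
By inclusion–exclusion the count is 36 − 22 + 0 = 14.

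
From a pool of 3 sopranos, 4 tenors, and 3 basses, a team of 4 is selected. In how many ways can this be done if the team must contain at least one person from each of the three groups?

With no constraint there are C(10,4) = 210 possible selections.
Subtract selections that omit an entire group: no sopranos → C(7,4) = 35; no tenors → C(6,4) = 15; no basses → C(7,4) = 35.
Add back selections omitting two groups (i.e. drawn from a single group): C(3,4) + C(4,4) + C(3,4) = 1.
By inclusion–exclusion: 210 − 85 + 1 = 126.

126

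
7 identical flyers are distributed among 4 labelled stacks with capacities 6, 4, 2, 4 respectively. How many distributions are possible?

64

By stars and bars, unrestricted non-negative solutions to x_1+…+x_4 = 7 number C(7+3,3) = 120.
Subtract solutions that violate a single cap (substitute x_i' = x_i − (cap_i+1)): x_1 ≥ 7 gives C(3,3) = 1; x_2 ≥ 5 gives C(5,3) = 10; x_3 ≥ 3 gives C(7,3) = 35; x_4 ≥ 5 gives C(5,3) = 10. Together 56.
No two caps can be exceeded simultaneously, so the pair terms are all 0.
By inclusion–exclusion the count is 120 − 56 + 0 = 64.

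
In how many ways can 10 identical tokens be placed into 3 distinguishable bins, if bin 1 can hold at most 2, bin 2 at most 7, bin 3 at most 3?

6

By stars and bars, unrestricted non-negative solutions to x_1+…+x_3 = 10 number C(10+2,2) = 66.
Subtract solutions that violate a single cap (substitute x_i' = x_i − (cap_i+1)): x_1 ≥ 3 gives C(9,2) = 36; x_2 ≥ 8 gives C(4,2) = 6; x_3 ≥ 4 gives C(8,2) = 28. Together 70.
Add back pairs where two caps are both exceeded: 0 + 10 + 0 = 10.
By inclusion–exclusion the count is 66 − 70 + 10 = 6.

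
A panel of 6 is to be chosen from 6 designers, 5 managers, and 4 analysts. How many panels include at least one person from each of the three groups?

4250

Total 6-person selections from all 15: C(15,6) = 5005.
Selections missing a whole group: no designers → C(9,6) = 84; no managers → C(10,6) = 210; no analysts → C(11,6) = 462.
Add back selections omitting two groups (i.e. drawn from a single group): C(6,6) + C(5,6) + C(4,6) = 1.
By inclusion–exclusion: 5005 − 756 + 1 = 4250.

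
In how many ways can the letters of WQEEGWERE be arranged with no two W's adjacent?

Total arrangements of WQEEGWERE: 9!/(4!·2!) = 7560.
If the two W's are adjacent, glue them into one block, leaving 8 items to arrange: (8)!/(4!) = 1680 ways.
Hence 7560 − 1680 = 5880.

5880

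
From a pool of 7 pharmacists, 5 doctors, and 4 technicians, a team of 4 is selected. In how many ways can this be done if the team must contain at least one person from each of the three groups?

910

Unrestricted: C(16,4) = 1820 ways to pick any 4 of the 16.
Selections missing a whole group: no pharmacists → C(9,4) = 126; no doctors → C(11,4) = 330; no technicians → C(12,4) = 495.
Add back selections omitting two groups (i.e. drawn from a single group): C(7,4) + C(5,4) + C(4,4) = 41.
By inclusion–exclusion: 1820 − 951 + 41 = 910.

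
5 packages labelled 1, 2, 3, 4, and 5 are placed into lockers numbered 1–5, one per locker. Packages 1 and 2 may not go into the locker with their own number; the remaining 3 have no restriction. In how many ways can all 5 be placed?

78

Let Aᵢ (for i ∈ {1, 2}) be the placements that put package i in its forbidden locker. Any j of these fix j positions, leaving (5−j)! ways to fill the rest, and there are C(2,j) ways to pick which j.
By inclusion–exclusion, the number of valid placements is Σ_{j=0}^{2} (−1)^j C(2,j)·(5−j)!.
Computing: 120 − 48 + 6 = 78.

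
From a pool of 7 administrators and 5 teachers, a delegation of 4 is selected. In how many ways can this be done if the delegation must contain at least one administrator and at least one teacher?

455

With no constraint there are C(12,4) = 495 possible selections.
Subtract selections that omit an entire group: no administrators → C(5,4) = 5; no teachers → C(7,4) = 35.
Both groups omitted at once is impossible, so 495 − 40 = 455.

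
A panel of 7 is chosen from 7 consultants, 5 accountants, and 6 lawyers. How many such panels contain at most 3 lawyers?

Split by how many lawyers are chosen (0 through 3).
Sum: C(6,0)·C(12,7) + C(6,1)·C(12,6) + C(6,2)·C(12,5) + C(6,3)·C(12,4) = 792 + 5544 + 11880 + 9900 = 28116.

28116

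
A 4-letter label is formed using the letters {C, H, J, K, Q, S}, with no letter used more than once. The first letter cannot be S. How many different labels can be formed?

The first letter has 6−1 = 5 choices (anything except S).
The remaining 3 letters are filled from the other 5 symbols without repetition: 5 × 4 × 3 = 60.
Total: 5 × 60 = 300.

300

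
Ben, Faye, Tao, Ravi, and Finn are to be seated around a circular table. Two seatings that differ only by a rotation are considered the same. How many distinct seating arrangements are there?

24

Fix one person's seat to break rotational symmetry; the remaining 4 people can be arranged in (4)! = 24 ways.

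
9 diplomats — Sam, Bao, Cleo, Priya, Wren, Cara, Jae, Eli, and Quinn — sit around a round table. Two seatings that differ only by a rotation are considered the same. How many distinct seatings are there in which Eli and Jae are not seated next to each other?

30240

All circular seatings of 9 people number (8)! = 40320.
Seatings with Eli beside Jae: treat them as a block with 2 internal orders, giving 2 × (7)! = 10080.
Subtracting, 40320 − 10080 = 30240.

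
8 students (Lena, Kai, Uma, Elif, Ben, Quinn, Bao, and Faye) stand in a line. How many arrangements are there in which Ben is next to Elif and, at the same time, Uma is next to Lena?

Treat {Ben,Elif} as one block (2 orders) and {Uma,Lena} as another (2 orders).
That leaves 6 units to arrange: 2 × 2 × 6! = 4 × 720 = 2880.

2880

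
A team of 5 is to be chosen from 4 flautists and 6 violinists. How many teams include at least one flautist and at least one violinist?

246

Total 5-person selections from all 10: C(10,5) = 252.
Selections missing a whole group: no flautists → C(6,5) = 6; no violinists → C(4,5) = 0.
Both groups omitted at once is impossible, so 252 − 6 = 246.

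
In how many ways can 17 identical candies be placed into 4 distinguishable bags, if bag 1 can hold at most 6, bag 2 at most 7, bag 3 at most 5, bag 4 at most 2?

19

Without the upper bounds there are C(20,3) = 1140 ways to split 17 among 4 bags.
Subtract solutions that violate a single cap (substitute x_i' = x_i − (cap_i+1)): x_1 ≥ 7 gives C(13,3) = 286; x_2 ≥ 8 gives C(12,3) = 220; x_3 ≥ 6 gives C(14,3) = 364; x_4 ≥ 3 gives C(17,3) = 680. Together 1550.
Add back pairs where two caps are both exceeded: 10 + 35 + 120 + 20 + 84 + 165 = 434.
Subtract triples: 0 + 0 + 4 + 1 = 5.
By inclusion–exclusion the count is 1140 − 1550 + 434 − 5 = 19.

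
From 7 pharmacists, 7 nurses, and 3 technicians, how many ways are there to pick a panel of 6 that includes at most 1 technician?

Split by how many technicians are chosen (0 through 1).
Sum: C(3,0)·C(14,6) + C(3,1)·C(14,5) = 3003 + 6006 = 9009.

9009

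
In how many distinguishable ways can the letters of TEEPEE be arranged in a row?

30

Letter multiplicities in TEEPEE: E×4, P×1, T×1.
The number of distinct arrangements is 6!/(4!) = 720/24 = 30.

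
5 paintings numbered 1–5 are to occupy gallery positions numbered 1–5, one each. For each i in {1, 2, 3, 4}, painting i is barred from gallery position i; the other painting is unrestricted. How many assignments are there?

Let Aᵢ (for 1 ≤ i ≤ 4) be the placements that put painting i in its forbidden gallery position. Any j of these fix j positions, leaving (5−j)! ways to fill the rest, and there are C(4,j) ways to pick which j.
By inclusion–exclusion, the number of valid placements is Σ_{j=0}^{4} (−1)^j C(4,j)·(5−j)!.
Computing: 120 − 96 + 36 − 8 + 1 = 53.

53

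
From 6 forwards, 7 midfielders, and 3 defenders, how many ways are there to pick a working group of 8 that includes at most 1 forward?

765

Split by how many forwards are chosen (0 through 1).
Sum: C(6,0)·C(10,8) + C(6,1)·C(10,7) = 45 + 720 = 765.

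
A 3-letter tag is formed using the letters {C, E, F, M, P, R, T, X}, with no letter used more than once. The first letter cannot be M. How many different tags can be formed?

The first letter has 8−1 = 7 choices (anything except M).
The remaining 2 letters are filled from the other 7 symbols without repetition: 7 × 6 = 42.
Total: 7 × 42 = 294.

294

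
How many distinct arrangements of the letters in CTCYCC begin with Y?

5

Fix Y in the first position and arrange the remaining 5 letters.
Those 5 letters have C appearing 4 times, giving (5)!/(4!) = 5.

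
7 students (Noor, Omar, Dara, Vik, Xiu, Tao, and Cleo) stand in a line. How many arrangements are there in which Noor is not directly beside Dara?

3600

There are 7! = 5040 arrangements in all. If Noor and Dara are adjacent, merging them into one block gives 2·(6)! = 1440 arrangements.
So 5040 − 1440 = 3600 arrangements keep them apart.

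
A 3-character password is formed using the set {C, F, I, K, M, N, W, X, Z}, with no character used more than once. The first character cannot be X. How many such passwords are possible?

448

The first character has 9−1 = 8 choices (anything except X).
The remaining 2 characters are filled from the other 8 symbols without repetition: 8 × 7 = 56.
Total: 8 × 56 = 448.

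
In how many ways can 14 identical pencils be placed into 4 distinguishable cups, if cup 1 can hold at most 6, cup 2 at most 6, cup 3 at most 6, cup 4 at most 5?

By stars and bars, unrestricted non-negative solutions to x_1+…+x_4 = 14 number C(14+3,3) = 680.
Subtract solutions that violate a single cap (substitute x_i' = x_i − (cap_i+1)): x_1 ≥ 7 gives C(10,3) = 120; x_2 ≥ 7 gives C(10,3) = 120; x_3 ≥ 7 gives C(10,3) = 120; x_4 ≥ 6 gives C(11,3) = 165. Together 525.
Add back pairs where two caps are both exceeded: 1 + 1 + 4 + 1 + 4 + 4 = 15.
By inclusion–exclusion the count is 680 − 525 + 15 = 170.

170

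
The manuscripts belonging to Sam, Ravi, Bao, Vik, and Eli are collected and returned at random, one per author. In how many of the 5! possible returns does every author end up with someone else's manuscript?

44

Count assignments avoiding every fixed point. For any j of the 5 authors fixed to their own manuscript, the other 5−j can be arranged in (5−j)! ways.
By inclusion–exclusion this is Σ_{j=0}^{5} (−1)^j C(5,j)·(5−j)!.
Computing: 120 − 120 + 60 − 20 + 5 − 1 = 44.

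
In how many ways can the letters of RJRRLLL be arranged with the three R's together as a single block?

20

Treat the 3 copies of R as a single block. The multiset to arrange is then {RRR, J, L, L, L}, 5 items in all.
That gives (5)!/(3!) = 20 arrangements.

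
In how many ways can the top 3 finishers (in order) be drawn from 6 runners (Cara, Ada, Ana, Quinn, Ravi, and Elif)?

This is an ordered selection of 3 from 6: P(6,3).
That gives 6 × 5 × 4 = 120.

120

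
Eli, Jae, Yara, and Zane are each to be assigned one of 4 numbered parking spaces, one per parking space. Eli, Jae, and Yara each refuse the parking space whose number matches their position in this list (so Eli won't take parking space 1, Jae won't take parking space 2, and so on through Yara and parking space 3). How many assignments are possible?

Let Aᵢ (for i ∈ {1, 2, 3}) be the placements that put person i in their forbidden parking space. Any j of these fix j positions, leaving (4−j)! ways to fill the rest, and there are C(3,j) ways to pick which j.
By inclusion–exclusion, the number of valid placements is Σ_{j=0}^{3} (−1)^j C(3,j)·(4−j)!.
Computing: 24 − 18 + 6 − 1 = 11.

11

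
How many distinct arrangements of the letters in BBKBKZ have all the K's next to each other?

20

Treat the 2 copies of K as a single block. The multiset to arrange is then {KK, B, B, B, Z}, 5 items in all.
That gives (5)!/(3!) = 20 arrangements.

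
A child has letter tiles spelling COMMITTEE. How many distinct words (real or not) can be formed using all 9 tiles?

The 9 letters of COMMITTEE have repeats: E appearing twice, M appearing twice, and T appearing twice.
So there are 9! / (2!·2!·2!) = 45360 distinguishable arrangements.

45360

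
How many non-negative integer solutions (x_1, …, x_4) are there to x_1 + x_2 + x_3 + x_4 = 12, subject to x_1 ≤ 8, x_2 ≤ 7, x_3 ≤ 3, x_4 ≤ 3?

Ignoring the caps, the number of non-negative solutions to x_1+…+x_4 = 12 is C(15,3) = 455.
Subtract solutions that violate a single cap (substitute x_i' = x_i − (cap_i+1)): x_1 ≥ 9 gives C(6,3) = 20; x_2 ≥ 8 gives C(7,3) = 35; x_3 ≥ 4 gives C(11,3) = 165; x_4 ≥ 4 gives C(11,3) = 165. Together 385.
Add back pairs where two caps are both exceeded: 0 + 0 + 0 + 1 + 1 + 35 = 37.
By inclusion–exclusion the count is 455 − 385 + 37 = 107.

107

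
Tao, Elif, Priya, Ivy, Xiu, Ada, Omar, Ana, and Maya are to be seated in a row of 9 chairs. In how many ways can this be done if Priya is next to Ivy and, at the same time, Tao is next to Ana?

Treat {Priya,Ivy} as one block (2 orders) and {Tao,Ana} as another (2 orders).
That leaves 7 units to arrange: 2 × 2 × 7! = 4 × 5040 = 20160.

20160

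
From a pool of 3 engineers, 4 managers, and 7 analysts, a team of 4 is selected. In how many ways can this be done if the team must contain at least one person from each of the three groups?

462

Unrestricted: C(14,4) = 1001 ways to pick any 4 of the 14.
Selections missing a whole group: no engineers → C(11,4) = 330; no managers → C(10,4) = 210; no analysts → C(7,4) = 35.
Add back selections omitting two groups (i.e. drawn from a single group): C(3,4) + C(4,4) + C(7,4) = 36.
By inclusion–exclusion: 1001 − 575 + 36 = 462.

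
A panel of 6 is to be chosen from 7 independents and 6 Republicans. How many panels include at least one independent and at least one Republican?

1708

Unrestricted: C(13,6) = 1716 ways to pick any 6 of the 13.
Subtract selections that omit an entire group: no independents → C(6,6) = 1; no Republicans → C(7,6) = 7.
Both groups omitted at once is impossible, so 1716 − 8 = 1708.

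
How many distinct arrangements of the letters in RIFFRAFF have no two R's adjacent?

Total arrangements of RIFFRAFF: 8!/(4!·2!) = 840.
If the two R's are adjacent, glue them into one block, leaving 7 items to arrange: (7)!/(4!) = 210 ways.
Hence 840 − 210 = 630.

630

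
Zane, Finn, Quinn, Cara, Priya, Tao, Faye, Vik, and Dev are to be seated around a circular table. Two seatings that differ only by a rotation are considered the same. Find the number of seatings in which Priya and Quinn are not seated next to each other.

Without the restriction there are (8)! = 40320 seatings.
Seatings with Priya beside Quinn: treat them as a block with 2 internal orders, giving 2 × (7)! = 10080.
Subtracting, 40320 − 10080 = 30240.

30240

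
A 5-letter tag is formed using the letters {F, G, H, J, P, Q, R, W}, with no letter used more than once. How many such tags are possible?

6720

With no repetition, fill the 5 letters in order: 8 choices, then 7, down to 4.
That product is 8 × 7 × 6 × 5 × 4 = 6720.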